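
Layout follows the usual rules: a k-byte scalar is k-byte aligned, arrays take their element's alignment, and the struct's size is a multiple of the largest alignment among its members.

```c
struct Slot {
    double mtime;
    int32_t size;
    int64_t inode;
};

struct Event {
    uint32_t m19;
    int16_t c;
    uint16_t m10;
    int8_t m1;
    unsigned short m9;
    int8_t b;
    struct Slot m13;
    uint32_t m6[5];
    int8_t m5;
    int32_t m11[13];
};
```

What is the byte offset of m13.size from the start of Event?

Slot: mtime at 0 (size 8, align 8) → ends 8; size at 8 (size 4, align 4) → ends 12; pad 4 to align 8 for inode; inode at 16 (size 8, align 8) → ends 24; total 24 bytes, alignment 8
m19 at 0 (size 4, align 4) → ends 4
c at 4 (size 2, align 2) → ends 6
m10 at 6 (size 2, align 2) → ends 8
m1 at 8 (size 1, align 1) → ends 9
pad 1 to align 2 for m9
m9 at 10 (size 2, align 2) → ends 12
b at 12 (size 1, align 1) → ends 13
pad 3 to align 8 for m13
m13 at 16 (size 24, align 8) → ends 40
within Slot: size at 8
16 + 8 = 24

24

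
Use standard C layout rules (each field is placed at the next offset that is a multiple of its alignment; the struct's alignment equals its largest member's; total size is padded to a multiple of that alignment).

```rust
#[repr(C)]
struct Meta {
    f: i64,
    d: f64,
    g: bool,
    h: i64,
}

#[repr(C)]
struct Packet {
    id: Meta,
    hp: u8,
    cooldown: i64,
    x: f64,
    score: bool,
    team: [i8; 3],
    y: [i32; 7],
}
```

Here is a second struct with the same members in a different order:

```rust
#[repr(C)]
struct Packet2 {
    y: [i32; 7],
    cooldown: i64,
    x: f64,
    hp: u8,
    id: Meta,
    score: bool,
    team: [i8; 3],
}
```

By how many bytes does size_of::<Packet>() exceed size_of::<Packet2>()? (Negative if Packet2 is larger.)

Meta: f at 0 (size 8, align 8) → ends 8; d at 8 (size 8, align 8) → ends 16; g at 16 (size 1, align 1) → ends 17; pad 7 to align 8 for h; h at 24 (size 8, align 8) → ends 32; total 32 bytes, alignment 8
id at 0 (size 32, align 8) → ends 32
hp at 32 (size 1, align 1) → ends 33
pad 7 to align 8 for cooldown
cooldown at 40 (size 8, align 8) → ends 48
x at 48 (size 8, align 8) → ends 56
score at 56 (size 1, align 1) → ends 57
team at 57 (size 3, align 1) → ends 60
y at 60 (size 28, align 4) → ends 88
total 88 bytes, alignment 8
— Packet2 —
y at 0 (size 28, align 4) → ends 28
pad 4 to align 8 for cooldown
cooldown at 32 (size 8, align 8) → ends 40
x at 40 (size 8, align 8) → ends 48
hp at 48 (size 1, align 1) → ends 49
pad 7 to align 8 for id
id at 56 (size 32, align 8) → ends 88
score at 88 (size 1, align 1) → ends 89
team at 89 (size 3, align 1) → ends 92
tail pad 4 to reach multiple of 8
total 96 bytes, alignment 8
88 − 96 = -8

-8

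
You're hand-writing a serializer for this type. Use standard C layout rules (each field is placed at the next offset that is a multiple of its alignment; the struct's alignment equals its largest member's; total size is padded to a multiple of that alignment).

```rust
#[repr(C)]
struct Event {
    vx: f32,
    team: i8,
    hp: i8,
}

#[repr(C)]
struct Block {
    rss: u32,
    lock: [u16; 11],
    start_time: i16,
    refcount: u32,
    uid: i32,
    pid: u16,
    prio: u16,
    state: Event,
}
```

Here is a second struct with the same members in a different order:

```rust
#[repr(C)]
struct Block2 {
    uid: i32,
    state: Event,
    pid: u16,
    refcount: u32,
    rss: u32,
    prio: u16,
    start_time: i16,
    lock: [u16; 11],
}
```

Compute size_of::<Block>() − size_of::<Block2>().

-4

Event: 0..4  vx  (4B, 4-aligned); 4..5  team  (1B, 1-aligned); 5..6  hp  (1B, 1-aligned); 6..8  -- tail padding (2B); sizeof = 8, alignof = 4
0..4  rss  (4B, 4-aligned)
4..26  lock  (22B, 2-aligned)
26..28  start_time  (2B, 2-aligned)
28..32  refcount  (4B, 4-aligned)
32..36  uid  (4B, 4-aligned)
36..38  pid  (2B, 2-aligned)
38..40  prio  (2B, 2-aligned)
40..48  state  (8B, 4-aligned)
sizeof = 48, alignof = 4
— Block2 —
0..4  uid  (4B, 4-aligned)
4..12  state  (8B, 4-aligned)
12..14  pid  (2B, 2-aligned)
14..16  -- padding (2B)
16..20  refcount  (4B, 4-aligned)
20..24  rss  (4B, 4-aligned)
24..26  prio  (2B, 2-aligned)
26..28  start_time  (2B, 2-aligned)
28..50  lock  (22B, 2-aligned)
50..52  -- tail padding (2B)
sizeof = 52, alignof = 4
48 − 52 = -4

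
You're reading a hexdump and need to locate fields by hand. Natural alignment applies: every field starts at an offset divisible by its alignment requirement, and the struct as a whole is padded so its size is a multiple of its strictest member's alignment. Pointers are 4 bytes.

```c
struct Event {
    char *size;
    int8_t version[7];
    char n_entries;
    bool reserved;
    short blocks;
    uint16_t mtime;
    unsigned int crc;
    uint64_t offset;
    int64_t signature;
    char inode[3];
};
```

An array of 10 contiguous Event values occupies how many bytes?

0..4  size  (4B, 4-aligned)
4..11  version  (7B, 1-aligned)
11..12  n_entries  (1B, 1-aligned)
12..13  reserved  (1B, 1-aligned)
13..14  -- padding (1B)
14..16  blocks  (2B, 2-aligned)
16..18  mtime  (2B, 2-aligned)
18..20  -- padding (2B)
20..24  crc  (4B, 4-aligned)
24..32  offset  (8B, 8-aligned)
32..40  signature  (8B, 8-aligned)
40..43  inode  (3B, 1-aligned)
43..48  -- tail padding (5B)
sizeof = 48, alignof = 8
array of 10: 10 × 48 = 480

480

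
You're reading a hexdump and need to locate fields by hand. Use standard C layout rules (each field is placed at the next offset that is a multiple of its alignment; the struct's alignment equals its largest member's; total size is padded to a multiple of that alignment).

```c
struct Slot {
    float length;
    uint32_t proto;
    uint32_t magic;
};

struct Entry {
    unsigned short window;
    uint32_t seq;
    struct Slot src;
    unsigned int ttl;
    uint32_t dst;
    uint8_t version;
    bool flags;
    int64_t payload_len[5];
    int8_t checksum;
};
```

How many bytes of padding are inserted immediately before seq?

Slot: length at 0 (size 4, align 4) → ends 4; proto at 4 (size 4, align 4) → ends 8; magic at 8 (size 4, align 4) → ends 12; total 12 bytes, alignment 4
window at 0 (size 2, align 2) → ends 2
pad 2 to align 4 for seq
seq at 4 (size 4, align 4) → ends 8

2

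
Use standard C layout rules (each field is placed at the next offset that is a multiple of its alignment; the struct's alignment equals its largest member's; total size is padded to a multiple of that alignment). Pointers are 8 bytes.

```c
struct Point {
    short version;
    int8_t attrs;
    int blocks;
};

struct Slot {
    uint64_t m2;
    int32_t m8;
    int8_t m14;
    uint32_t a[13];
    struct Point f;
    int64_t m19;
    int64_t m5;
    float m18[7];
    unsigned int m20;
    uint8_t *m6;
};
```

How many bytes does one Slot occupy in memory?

136 bytes

Point: version at 0 (size 2, align 2) → ends 2; attrs at 2 (size 1, align 1) → ends 3; pad 1 to align 4 for blocks; blocks at 4 (size 4, align 4) → ends 8; total 8 bytes, alignment 4
m2 at 0 (size 8, align 8) → ends 8
m8 at 8 (size 4, align 4) → ends 12
m14 at 12 (size 1, align 1) → ends 13
pad 3 to align 4 for a
a at 16 (size 52, align 4) → ends 68
f at 68 (size 8, align 4) → ends 76
pad 4 to align 8 for m19
m19 at 80 (size 8, align 8) → ends 88
m5 at 88 (size 8, align 8) → ends 96
m18 at 96 (size 28, align 4) → ends 124
m20 at 124 (size 4, align 4) → ends 128
m6 at 128 (size 8, align 8) → ends 136
total 136 bytes, alignment 8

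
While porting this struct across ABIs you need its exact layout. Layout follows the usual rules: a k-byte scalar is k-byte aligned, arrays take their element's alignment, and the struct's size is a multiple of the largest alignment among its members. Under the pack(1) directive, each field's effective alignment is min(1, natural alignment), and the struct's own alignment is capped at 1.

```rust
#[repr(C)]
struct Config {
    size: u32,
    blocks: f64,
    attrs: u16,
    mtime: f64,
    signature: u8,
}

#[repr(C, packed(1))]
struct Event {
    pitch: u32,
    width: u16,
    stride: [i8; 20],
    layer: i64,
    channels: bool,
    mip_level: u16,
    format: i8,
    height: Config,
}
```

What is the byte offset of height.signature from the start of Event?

Config: 0..4  size  (4B, 4-aligned); 4..8  -- padding (4B); 8..16  blocks  (8B, 8-aligned); 16..18  attrs  (2B, 2-aligned); 18..24  -- padding (6B); 24..32  mtime  (8B, 8-aligned); 32..33  signature  (1B, 1-aligned); 33..40  -- tail padding (7B); sizeof = 40, alignof = 8
0..4  pitch  (4B, 1-aligned)
4..6  width  (2B, 1-aligned)
6..26  stride  (20B, 1-aligned)
26..34  layer  (8B, 1-aligned)
34..35  channels  (1B, 1-aligned)
35..37  mip_level  (2B, 1-aligned)
37..38  format  (1B, 1-aligned)
38..78  height  (40B, 1-aligned)
within Config: signature at 32
38 + 32 = 70

70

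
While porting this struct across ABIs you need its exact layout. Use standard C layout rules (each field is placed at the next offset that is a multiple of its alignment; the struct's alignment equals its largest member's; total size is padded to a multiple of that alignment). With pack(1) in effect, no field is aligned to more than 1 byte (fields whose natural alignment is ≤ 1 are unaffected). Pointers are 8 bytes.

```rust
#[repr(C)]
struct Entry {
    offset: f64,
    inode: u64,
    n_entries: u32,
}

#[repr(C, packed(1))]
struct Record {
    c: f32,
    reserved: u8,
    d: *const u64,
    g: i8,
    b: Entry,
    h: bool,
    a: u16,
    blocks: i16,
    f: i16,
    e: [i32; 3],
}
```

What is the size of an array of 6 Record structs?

342

Entry: offset at 0 (size 8, align 8) → ends 8; inode at 8 (size 8, align 8) → ends 16; n_entries at 16 (size 4, align 4) → ends 20; tail pad 4 to reach multiple of 8; total 24 bytes, alignment 8
c at 0 (size 4, align 1) → ends 4
reserved at 4 (size 1, align 1) → ends 5
d at 5 (size 8, align 1) → ends 13
g at 13 (size 1, align 1) → ends 14
b at 14 (size 24, align 1) → ends 38
h at 38 (size 1, align 1) → ends 39
a at 39 (size 2, align 1) → ends 41
blocks at 41 (size 2, align 1) → ends 43
f at 43 (size 2, align 1) → ends 45
e at 45 (size 12, align 1) → ends 57
total 57 bytes, alignment 1
array of 6: 6 × 57 = 342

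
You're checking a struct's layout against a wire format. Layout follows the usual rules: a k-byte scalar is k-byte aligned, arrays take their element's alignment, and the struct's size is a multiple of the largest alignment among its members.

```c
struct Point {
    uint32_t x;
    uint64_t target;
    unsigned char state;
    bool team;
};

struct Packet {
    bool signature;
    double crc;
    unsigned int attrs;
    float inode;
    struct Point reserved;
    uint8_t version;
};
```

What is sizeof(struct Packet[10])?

Point: @0: x [4B, align 4] → 4; +4 pad (align 8); @8: target [8B, align 8] → 16; @16: state [1B, align 1] → 17; @17: team [1B, align 1] → 18; +6 tail pad (align 8); size 24, align 8
@0: signature [1B, align 1] → 1
+7 pad (align 8)
@8: crc [8B, align 8] → 16
@16: attrs [4B, align 4] → 20
@20: inode [4B, align 4] → 24
@24: reserved [24B, align 8] → 48
@48: version [1B, align 1] → 49
+7 tail pad (align 8)
size 56, align 8
array of 10: 10 × 56 = 560

560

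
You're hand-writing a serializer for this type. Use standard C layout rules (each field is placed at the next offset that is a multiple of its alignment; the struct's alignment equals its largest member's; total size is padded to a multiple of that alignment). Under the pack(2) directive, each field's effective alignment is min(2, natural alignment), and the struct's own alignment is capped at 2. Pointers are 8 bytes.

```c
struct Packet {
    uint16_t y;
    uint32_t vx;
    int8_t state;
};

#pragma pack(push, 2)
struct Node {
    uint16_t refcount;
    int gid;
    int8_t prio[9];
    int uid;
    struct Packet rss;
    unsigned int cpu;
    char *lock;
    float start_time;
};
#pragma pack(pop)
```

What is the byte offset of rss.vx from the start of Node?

Packet: @0: y [2B, align 2] → 2; +2 pad (align 4); @4: vx [4B, align 4] → 8; @8: state [1B, align 1] → 9; +3 tail pad (align 4); size 12, align 4
@0: refcount [2B, align 2] → 2
@2: gid [4B, align 2] → 6
@6: prio [9B, align 1] → 15
+1 pad (align 2)
@16: uid [4B, align 2] → 20
@20: rss [12B, align 2] → 32
within Packet: vx at 4
20 + 4 = 24

24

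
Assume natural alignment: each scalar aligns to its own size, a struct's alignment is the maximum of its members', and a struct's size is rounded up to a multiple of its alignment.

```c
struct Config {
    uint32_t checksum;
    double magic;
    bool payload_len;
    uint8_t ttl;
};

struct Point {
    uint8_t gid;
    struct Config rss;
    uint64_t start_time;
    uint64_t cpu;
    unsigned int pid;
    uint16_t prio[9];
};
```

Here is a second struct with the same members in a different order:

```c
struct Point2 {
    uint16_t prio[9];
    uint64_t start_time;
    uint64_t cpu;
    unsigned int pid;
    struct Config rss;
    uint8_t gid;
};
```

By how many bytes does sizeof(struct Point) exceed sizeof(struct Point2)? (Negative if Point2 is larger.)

Config: checksum at 0 (size 4, align 4) → ends 4; pad 4 to align 8 for magic; magic at 8 (size 8, align 8) → ends 16; payload_len at 16 (size 1, align 1) → ends 17; ttl at 17 (size 1, align 1) → ends 18; tail pad 6 to reach multiple of 8; total 24 bytes, alignment 8
gid at 0 (size 1, align 1) → ends 1
pad 7 to align 8 for rss
rss at 8 (size 24, align 8) → ends 32
start_time at 32 (size 8, align 8) → ends 40
cpu at 40 (size 8, align 8) → ends 48
pid at 48 (size 4, align 4) → ends 52
prio at 52 (size 18, align 2) → ends 70
tail pad 2 to reach multiple of 8
total 72 bytes, alignment 8
— Point2 —
prio at 0 (size 18, align 2) → ends 18
pad 6 to align 8 for start_time
start_time at 24 (size 8, align 8) → ends 32
cpu at 32 (size 8, align 8) → ends 40
pid at 40 (size 4, align 4) → ends 44
pad 4 to align 8 for rss
rss at 48 (size 24, align 8) → ends 72
gid at 72 (size 1, align 1) → ends 73
tail pad 7 to reach multiple of 8
total 80 bytes, alignment 8
72 − 80 = -8

-8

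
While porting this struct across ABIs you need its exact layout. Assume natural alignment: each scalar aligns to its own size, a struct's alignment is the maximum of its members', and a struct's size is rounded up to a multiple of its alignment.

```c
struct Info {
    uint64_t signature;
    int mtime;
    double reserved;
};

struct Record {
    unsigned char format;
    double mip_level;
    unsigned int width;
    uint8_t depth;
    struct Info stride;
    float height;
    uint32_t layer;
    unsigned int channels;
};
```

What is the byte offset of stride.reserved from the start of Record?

40

Info: signature at 0 (size 8, align 8) → ends 8; mtime at 8 (size 4, align 4) → ends 12; pad 4 to align 8 for reserved; reserved at 16 (size 8, align 8) → ends 24; total 24 bytes, alignment 8
format at 0 (size 1, align 1) → ends 1
pad 7 to align 8 for mip_level
mip_level at 8 (size 8, align 8) → ends 16
width at 16 (size 4, align 4) → ends 20
depth at 20 (size 1, align 1) → ends 21
pad 3 to align 8 for stride
stride at 24 (size 24, align 8) → ends 48
within Info: reserved at 16
24 + 16 = 40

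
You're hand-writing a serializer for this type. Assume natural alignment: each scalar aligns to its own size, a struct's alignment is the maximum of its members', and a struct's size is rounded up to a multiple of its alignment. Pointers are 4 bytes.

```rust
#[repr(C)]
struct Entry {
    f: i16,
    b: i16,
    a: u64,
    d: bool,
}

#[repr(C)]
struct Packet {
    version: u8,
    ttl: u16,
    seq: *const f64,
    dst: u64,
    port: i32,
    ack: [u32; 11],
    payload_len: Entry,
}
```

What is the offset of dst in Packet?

Entry: 0..2  f  (2B, 2-aligned); 2..4  b  (2B, 2-aligned); 4..8  -- padding (4B); 8..16  a  (8B, 8-aligned); 16..17  d  (1B, 1-aligned); 17..24  -- tail padding (7B); sizeof = 24, alignof = 8
0..1  version  (1B, 1-aligned)
1..2  -- padding (1B)
2..4  ttl  (2B, 2-aligned)
4..8  seq  (4B, 4-aligned)
8..16  dst  (8B, 8-aligned)

8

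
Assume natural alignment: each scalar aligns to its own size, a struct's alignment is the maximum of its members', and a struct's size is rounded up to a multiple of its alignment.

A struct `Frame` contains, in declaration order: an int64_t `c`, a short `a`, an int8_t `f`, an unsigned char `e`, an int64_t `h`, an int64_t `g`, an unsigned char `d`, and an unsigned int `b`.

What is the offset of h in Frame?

16

@0: c [8B, align 8] → 8
@8: a [2B, align 2] → 10
@10: f [1B, align 1] → 11
@11: e [1B, align 1] → 12
+4 pad (align 8)
@16: h [8B, align 8] → 24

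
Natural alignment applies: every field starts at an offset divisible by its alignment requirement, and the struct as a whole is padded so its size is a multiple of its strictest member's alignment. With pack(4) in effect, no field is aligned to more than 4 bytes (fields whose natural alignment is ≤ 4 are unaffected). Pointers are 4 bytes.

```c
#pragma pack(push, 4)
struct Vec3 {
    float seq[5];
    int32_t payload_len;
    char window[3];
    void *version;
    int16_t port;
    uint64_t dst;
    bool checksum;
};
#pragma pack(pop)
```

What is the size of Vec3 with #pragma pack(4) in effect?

48

@0: seq [20B, align 4] → 20
@20: payload_len [4B, align 4] → 24
@24: window [3B, align 1] → 27
+1 pad (align 4)
@28: version [4B, align 4] → 32
@32: port [2B, align 2] → 34
+2 pad (align 4)
@36: dst [8B, align 4] → 44
@44: checksum [1B, align 1] → 45
+3 tail pad (align 4)
size 48, align 4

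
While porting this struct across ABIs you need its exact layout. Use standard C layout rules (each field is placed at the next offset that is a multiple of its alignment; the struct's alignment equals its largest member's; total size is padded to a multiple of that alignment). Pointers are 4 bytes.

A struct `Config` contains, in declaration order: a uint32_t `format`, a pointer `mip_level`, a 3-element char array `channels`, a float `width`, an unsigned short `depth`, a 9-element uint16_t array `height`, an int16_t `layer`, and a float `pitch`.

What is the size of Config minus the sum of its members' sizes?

3

format at 0 (size 4, align 4) → ends 4
mip_level at 4 (size 4, align 4) → ends 8
channels at 8 (size 3, align 1) → ends 11
pad 1 to align 4 for width
width at 12 (size 4, align 4) → ends 16
depth at 16 (size 2, align 2) → ends 18
height at 18 (size 18, align 2) → ends 36
layer at 36 (size 2, align 2) → ends 38
pad 2 to align 4 for pitch
pitch at 40 (size 4, align 4) → ends 44
total 44 bytes, alignment 4
data bytes 41, size 44 → padding 3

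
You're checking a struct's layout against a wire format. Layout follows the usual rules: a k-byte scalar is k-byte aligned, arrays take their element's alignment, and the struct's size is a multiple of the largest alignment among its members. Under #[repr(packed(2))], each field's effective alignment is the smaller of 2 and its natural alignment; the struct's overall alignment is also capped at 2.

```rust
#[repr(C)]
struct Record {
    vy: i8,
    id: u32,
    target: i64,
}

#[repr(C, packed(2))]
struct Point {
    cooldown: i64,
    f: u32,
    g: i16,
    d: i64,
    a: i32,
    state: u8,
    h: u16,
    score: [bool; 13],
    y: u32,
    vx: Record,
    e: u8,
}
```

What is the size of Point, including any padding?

66 bytes

Record: vy at 0 (size 1, align 1) → ends 1; pad 3 to align 4 for id; id at 4 (size 4, align 4) → ends 8; target at 8 (size 8, align 8) → ends 16; total 16 bytes, alignment 8
cooldown at 0 (size 8, align 2) → ends 8
f at 8 (size 4, align 2) → ends 12
g at 12 (size 2, align 2) → ends 14
d at 14 (size 8, align 2) → ends 22
a at 22 (size 4, align 2) → ends 26
state at 26 (size 1, align 1) → ends 27
pad 1 to align 2 for h
h at 28 (size 2, align 2) → ends 30
score at 30 (size 13, align 1) → ends 43
pad 1 to align 2 for y
y at 44 (size 4, align 2) → ends 48
vx at 48 (size 16, align 2) → ends 64
e at 64 (size 1, align 1) → ends 65
tail pad 1 to reach multiple of 2
total 66 bytes, alignment 2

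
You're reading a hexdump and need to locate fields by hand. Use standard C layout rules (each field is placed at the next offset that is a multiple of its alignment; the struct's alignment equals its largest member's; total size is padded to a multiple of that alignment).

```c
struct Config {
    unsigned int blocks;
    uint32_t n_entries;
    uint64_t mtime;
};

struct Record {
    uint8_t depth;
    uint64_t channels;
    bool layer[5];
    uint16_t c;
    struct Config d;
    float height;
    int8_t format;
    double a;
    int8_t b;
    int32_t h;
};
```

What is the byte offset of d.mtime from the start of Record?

Config: 0..4  blocks  (4B, 4-aligned); 4..8  n_entries  (4B, 4-aligned); 8..16  mtime  (8B, 8-aligned); sizeof = 16, alignof = 8
0..1  depth  (1B, 1-aligned)
1..8  -- padding (7B)
8..16  channels  (8B, 8-aligned)
16..21  layer  (5B, 1-aligned)
21..22  -- padding (1B)
22..24  c  (2B, 2-aligned)
24..40  d  (16B, 8-aligned)
within Config: mtime at 8
24 + 8 = 32

32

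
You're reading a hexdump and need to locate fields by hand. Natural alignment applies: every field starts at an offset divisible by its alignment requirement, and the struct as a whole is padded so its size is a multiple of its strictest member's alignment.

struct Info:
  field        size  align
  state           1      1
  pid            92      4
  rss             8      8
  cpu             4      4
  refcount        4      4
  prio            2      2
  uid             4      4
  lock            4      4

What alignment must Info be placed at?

member alignments: state=1, pid=4, rss=8, cpu=4, refcount=4, prio=2, uid=4, lock=4
max = 8

8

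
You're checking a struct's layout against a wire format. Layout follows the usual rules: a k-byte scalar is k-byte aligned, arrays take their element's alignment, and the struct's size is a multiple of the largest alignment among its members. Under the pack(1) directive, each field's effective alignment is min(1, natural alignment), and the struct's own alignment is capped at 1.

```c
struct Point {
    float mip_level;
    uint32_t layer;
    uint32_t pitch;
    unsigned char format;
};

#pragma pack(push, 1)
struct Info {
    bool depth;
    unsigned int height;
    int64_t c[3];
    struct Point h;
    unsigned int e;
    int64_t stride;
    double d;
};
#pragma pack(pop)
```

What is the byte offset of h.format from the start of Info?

Point: @0: mip_level [4B, align 4] → 4; @4: layer [4B, align 4] → 8; @8: pitch [4B, align 4] → 12; @12: format [1B, align 1] → 13; +3 tail pad (align 4); size 16, align 4
@0: depth [1B, align 1] → 1
@1: height [4B, align 1] → 5
@5: c [24B, align 1] → 29
@29: h [16B, align 1] → 45
within Point: format at 12
29 + 12 = 41

41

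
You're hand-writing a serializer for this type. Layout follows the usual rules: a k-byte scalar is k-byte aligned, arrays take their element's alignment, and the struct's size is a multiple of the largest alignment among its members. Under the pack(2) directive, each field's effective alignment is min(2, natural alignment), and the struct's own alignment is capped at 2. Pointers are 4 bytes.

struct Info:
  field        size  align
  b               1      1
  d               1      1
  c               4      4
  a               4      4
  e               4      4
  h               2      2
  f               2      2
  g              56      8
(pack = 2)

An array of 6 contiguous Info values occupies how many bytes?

444

@0: b [1B, align 1] → 1
@1: d [1B, align 1] → 2
@2: c [4B, align 2] → 6
@6: a [4B, align 2] → 10
@10: e [4B, align 2] → 14
@14: h [2B, align 2] → 16
@16: f [2B, align 2] → 18
@18: g [56B, align 2] → 74
size 74, align 2
array of 6: 6 × 74 = 444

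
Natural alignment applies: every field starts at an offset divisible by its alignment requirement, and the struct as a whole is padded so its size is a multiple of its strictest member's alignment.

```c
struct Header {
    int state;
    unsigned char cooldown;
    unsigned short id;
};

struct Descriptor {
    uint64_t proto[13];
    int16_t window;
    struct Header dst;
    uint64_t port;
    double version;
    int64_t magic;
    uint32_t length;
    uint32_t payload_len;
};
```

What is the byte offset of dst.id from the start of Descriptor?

114

Header: state at 0 (size 4, align 4) → ends 4; cooldown at 4 (size 1, align 1) → ends 5; pad 1 to align 2 for id; id at 6 (size 2, align 2) → ends 8; total 8 bytes, alignment 4
proto at 0 (size 104, align 8) → ends 104
window at 104 (size 2, align 2) → ends 106
pad 2 to align 4 for dst
dst at 108 (size 8, align 4) → ends 116
within Header: id at 6
108 + 6 = 114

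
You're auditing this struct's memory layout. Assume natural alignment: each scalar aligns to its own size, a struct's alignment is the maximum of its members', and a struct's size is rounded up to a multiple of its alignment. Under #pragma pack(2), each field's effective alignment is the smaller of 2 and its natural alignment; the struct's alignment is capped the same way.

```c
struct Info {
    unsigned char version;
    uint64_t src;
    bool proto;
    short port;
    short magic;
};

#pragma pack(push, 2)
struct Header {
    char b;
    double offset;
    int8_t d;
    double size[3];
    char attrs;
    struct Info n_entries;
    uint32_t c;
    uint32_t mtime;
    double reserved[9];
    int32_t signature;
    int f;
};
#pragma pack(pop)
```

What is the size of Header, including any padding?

150

Info: version at 0 (size 1, align 1) → ends 1; pad 7 to align 8 for src; src at 8 (size 8, align 8) → ends 16; proto at 16 (size 1, align 1) → ends 17; pad 1 to align 2 for port; port at 18 (size 2, align 2) → ends 20; magic at 20 (size 2, align 2) → ends 22; tail pad 2 to reach multiple of 8; total 24 bytes, alignment 8
b at 0 (size 1, align 1) → ends 1
pad 1 to align 2 for offset
offset at 2 (size 8, align 2) → ends 10
d at 10 (size 1, align 1) → ends 11
pad 1 to align 2 for size
size at 12 (size 24, align 2) → ends 36
attrs at 36 (size 1, align 1) → ends 37
pad 1 to align 2 for n_entries
n_entries at 38 (size 24, align 2) → ends 62
c at 62 (size 4, align 2) → ends 66
mtime at 66 (size 4, align 2) → ends 70
reserved at 70 (size 72, align 2) → ends 142
signature at 142 (size 4, align 2) → ends 146
f at 146 (size 4, align 2) → ends 150
total 150 bytes, alignment 2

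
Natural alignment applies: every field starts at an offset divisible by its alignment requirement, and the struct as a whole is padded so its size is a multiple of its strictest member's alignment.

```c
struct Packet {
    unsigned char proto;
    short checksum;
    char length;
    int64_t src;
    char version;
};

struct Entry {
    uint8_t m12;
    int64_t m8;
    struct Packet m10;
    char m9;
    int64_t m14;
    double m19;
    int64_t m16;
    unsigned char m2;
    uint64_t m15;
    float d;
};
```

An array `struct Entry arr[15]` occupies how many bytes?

Packet: 0..1  proto  (1B, 1-aligned); 1..2  -- padding (1B); 2..4  checksum  (2B, 2-aligned); 4..5  length  (1B, 1-aligned); 5..8  -- padding (3B); 8..16  src  (8B, 8-aligned); 16..17  version  (1B, 1-aligned); 17..24  -- tail padding (7B); sizeof = 24, alignof = 8
0..1  m12  (1B, 1-aligned)
1..8  -- padding (7B)
8..16  m8  (8B, 8-aligned)
16..40  m10  (24B, 8-aligned)
40..41  m9  (1B, 1-aligned)
41..48  -- padding (7B)
48..56  m14  (8B, 8-aligned)
56..64  m19  (8B, 8-aligned)
64..72  m16  (8B, 8-aligned)
72..73  m2  (1B, 1-aligned)
73..80  -- padding (7B)
80..88  m15  (8B, 8-aligned)
88..92  d  (4B, 4-aligned)
92..96  -- tail padding (4B)
sizeof = 96, alignof = 8
array of 15: 15 × 96 = 1440

1440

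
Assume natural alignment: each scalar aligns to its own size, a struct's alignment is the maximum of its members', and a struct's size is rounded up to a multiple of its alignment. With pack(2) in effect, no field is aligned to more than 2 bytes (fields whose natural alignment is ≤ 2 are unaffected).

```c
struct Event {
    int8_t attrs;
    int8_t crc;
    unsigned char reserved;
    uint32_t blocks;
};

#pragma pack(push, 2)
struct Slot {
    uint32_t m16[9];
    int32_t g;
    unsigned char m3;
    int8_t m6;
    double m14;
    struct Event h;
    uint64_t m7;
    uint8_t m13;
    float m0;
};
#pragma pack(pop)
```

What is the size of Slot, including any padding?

Event: @0: attrs [1B, align 1] → 1; @1: crc [1B, align 1] → 2; @2: reserved [1B, align 1] → 3; +1 pad (align 4); @4: blocks [4B, align 4] → 8; size 8, align 4
@0: m16 [36B, align 2] → 36
@36: g [4B, align 2] → 40
@40: m3 [1B, align 1] → 41
@41: m6 [1B, align 1] → 42
@42: m14 [8B, align 2] → 50
@50: h [8B, align 2] → 58
@58: m7 [8B, align 2] → 66
@66: m13 [1B, align 1] → 67
+1 pad (align 2)
@68: m0 [4B, align 2] → 72
size 72, align 2

72 bytes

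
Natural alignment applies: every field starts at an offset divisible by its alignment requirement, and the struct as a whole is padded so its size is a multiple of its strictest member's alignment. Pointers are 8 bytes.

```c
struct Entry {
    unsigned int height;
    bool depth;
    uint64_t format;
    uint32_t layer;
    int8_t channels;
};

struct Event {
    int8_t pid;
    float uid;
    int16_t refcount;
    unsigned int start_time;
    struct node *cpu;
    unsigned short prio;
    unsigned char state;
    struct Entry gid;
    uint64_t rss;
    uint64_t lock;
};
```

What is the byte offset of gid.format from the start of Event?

40

Entry: height at 0 (size 4, align 4) → ends 4; depth at 4 (size 1, align 1) → ends 5; pad 3 to align 8 for format; format at 8 (size 8, align 8) → ends 16; layer at 16 (size 4, align 4) → ends 20; channels at 20 (size 1, align 1) → ends 21; tail pad 3 to reach multiple of 8; total 24 bytes, alignment 8
pid at 0 (size 1, align 1) → ends 1
pad 3 to align 4 for uid
uid at 4 (size 4, align 4) → ends 8
refcount at 8 (size 2, align 2) → ends 10
pad 2 to align 4 for start_time
start_time at 12 (size 4, align 4) → ends 16
cpu at 16 (size 8, align 8) → ends 24
prio at 24 (size 2, align 2) → ends 26
state at 26 (size 1, align 1) → ends 27
pad 5 to align 8 for gid
gid at 32 (size 24, align 8) → ends 56
within Entry: format at 8
32 + 8 = 40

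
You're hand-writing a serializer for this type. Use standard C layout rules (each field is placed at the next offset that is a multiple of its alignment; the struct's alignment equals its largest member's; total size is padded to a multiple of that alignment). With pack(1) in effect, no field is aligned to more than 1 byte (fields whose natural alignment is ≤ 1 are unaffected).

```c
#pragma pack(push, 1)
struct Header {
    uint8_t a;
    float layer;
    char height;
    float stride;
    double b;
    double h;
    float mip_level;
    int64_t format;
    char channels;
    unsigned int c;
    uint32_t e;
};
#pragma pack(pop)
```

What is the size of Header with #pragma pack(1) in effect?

47

@0: a [1B, align 1] → 1
@1: layer [4B, align 1] → 5
@5: height [1B, align 1] → 6
@6: stride [4B, align 1] → 10
@10: b [8B, align 1] → 18
@18: h [8B, align 1] → 26
@26: mip_level [4B, align 1] → 30
@30: format [8B, align 1] → 38
@38: channels [1B, align 1] → 39
@39: c [4B, align 1] → 43
@43: e [4B, align 1] → 47
size 47, align 1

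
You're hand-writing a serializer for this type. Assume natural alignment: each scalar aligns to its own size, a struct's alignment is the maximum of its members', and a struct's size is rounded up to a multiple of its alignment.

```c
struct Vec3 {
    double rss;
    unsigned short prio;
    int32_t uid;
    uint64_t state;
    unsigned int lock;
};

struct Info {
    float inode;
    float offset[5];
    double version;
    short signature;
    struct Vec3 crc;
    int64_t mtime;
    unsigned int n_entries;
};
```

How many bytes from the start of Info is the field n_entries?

80

Vec3: @0: rss [8B, align 8] → 8; @8: prio [2B, align 2] → 10; +2 pad (align 4); @12: uid [4B, align 4] → 16; @16: state [8B, align 8] → 24; @24: lock [4B, align 4] → 28; +4 tail pad (align 8); size 32, align 8
@0: inode [4B, align 4] → 4
@4: offset [20B, align 4] → 24
@24: version [8B, align 8] → 32
@32: signature [2B, align 2] → 34
+6 pad (align 8)
@40: crc [32B, align 8] → 72
@72: mtime [8B, align 8] → 80
@80: n_entries [4B, align 4] → 84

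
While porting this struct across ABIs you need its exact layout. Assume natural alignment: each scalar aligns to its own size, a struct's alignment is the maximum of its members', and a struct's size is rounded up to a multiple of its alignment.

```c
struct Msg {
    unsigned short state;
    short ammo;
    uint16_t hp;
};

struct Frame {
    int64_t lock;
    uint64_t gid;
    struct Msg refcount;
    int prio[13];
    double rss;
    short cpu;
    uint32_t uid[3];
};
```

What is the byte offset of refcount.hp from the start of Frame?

20

Msg: state at 0 (size 2, align 2) → ends 2; ammo at 2 (size 2, align 2) → ends 4; hp at 4 (size 2, align 2) → ends 6; total 6 bytes, alignment 2
lock at 0 (size 8, align 8) → ends 8
gid at 8 (size 8, align 8) → ends 16
refcount at 16 (size 6, align 2) → ends 22
within Msg: hp at 4
16 + 4 = 20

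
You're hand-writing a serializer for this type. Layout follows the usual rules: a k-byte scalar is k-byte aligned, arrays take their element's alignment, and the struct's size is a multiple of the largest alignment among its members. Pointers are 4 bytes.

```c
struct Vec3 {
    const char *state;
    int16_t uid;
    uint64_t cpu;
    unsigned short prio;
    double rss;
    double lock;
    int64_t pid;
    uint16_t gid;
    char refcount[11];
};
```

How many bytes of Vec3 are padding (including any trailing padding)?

0..4  state  (4B, 4-aligned)
4..6  uid  (2B, 2-aligned)
6..8  -- padding (2B)
8..16  cpu  (8B, 8-aligned)
16..18  prio  (2B, 2-aligned)
18..24  -- padding (6B)
24..32  rss  (8B, 8-aligned)
32..40  lock  (8B, 8-aligned)
40..48  pid  (8B, 8-aligned)
48..50  gid  (2B, 2-aligned)
50..61  refcount  (11B, 1-aligned)
61..64  -- tail padding (3B)
sizeof = 64, alignof = 8
data bytes 53, size 64 → padding 11

11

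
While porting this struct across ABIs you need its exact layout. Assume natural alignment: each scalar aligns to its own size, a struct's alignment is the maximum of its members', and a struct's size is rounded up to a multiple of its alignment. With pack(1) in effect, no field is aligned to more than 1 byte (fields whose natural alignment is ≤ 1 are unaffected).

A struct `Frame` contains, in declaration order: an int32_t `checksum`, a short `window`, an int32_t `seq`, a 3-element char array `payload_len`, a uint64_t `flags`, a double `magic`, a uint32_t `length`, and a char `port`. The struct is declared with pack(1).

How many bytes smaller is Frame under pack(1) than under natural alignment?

6

natural layout:
  0..4  checksum  (4B, 4-aligned)
  4..6  window  (2B, 2-aligned)
  6..8  -- padding (2B)
  8..12  seq  (4B, 4-aligned)
  12..15  payload_len  (3B, 1-aligned)
  15..16  -- padding (1B)
  16..24  flags  (8B, 8-aligned)
  24..32  magic  (8B, 8-aligned)
  32..36  length  (4B, 4-aligned)
  36..37  port  (1B, 1-aligned)
  37..40  -- tail padding (3B)
  sizeof = 40, alignof = 8
packed(1) layout:
  0..4  checksum  (4B, 1-aligned)
  4..6  window  (2B, 1-aligned)
  6..10  seq  (4B, 1-aligned)
  10..13  payload_len  (3B, 1-aligned)
  13..21  flags  (8B, 1-aligned)
  21..29  magic  (8B, 1-aligned)
  29..33  length  (4B, 1-aligned)
  33..34  port  (1B, 1-aligned)
  sizeof = 34, alignof = 1
40 − 34 = 6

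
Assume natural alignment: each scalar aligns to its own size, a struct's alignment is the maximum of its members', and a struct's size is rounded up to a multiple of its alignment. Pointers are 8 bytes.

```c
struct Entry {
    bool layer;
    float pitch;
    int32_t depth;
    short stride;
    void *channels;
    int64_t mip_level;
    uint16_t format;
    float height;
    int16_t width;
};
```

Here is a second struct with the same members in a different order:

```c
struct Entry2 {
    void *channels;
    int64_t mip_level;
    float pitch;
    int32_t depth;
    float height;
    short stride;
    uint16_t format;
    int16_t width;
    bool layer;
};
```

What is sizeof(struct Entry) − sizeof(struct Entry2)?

layer at 0 (size 1, align 1) → ends 1
pad 3 to align 4 for pitch
pitch at 4 (size 4, align 4) → ends 8
depth at 8 (size 4, align 4) → ends 12
stride at 12 (size 2, align 2) → ends 14
pad 2 to align 8 for channels
channels at 16 (size 8, align 8) → ends 24
mip_level at 24 (size 8, align 8) → ends 32
format at 32 (size 2, align 2) → ends 34
pad 2 to align 4 for height
height at 36 (size 4, align 4) → ends 40
width at 40 (size 2, align 2) → ends 42
tail pad 6 to reach multiple of 8
total 48 bytes, alignment 8
— Entry2 —
channels at 0 (size 8, align 8) → ends 8
mip_level at 8 (size 8, align 8) → ends 16
pitch at 16 (size 4, align 4) → ends 20
depth at 20 (size 4, align 4) → ends 24
height at 24 (size 4, align 4) → ends 28
stride at 28 (size 2, align 2) → ends 30
format at 30 (size 2, align 2) → ends 32
width at 32 (size 2, align 2) → ends 34
layer at 34 (size 1, align 1) → ends 35
tail pad 5 to reach multiple of 8
total 40 bytes, alignment 8
48 − 40 = 8

8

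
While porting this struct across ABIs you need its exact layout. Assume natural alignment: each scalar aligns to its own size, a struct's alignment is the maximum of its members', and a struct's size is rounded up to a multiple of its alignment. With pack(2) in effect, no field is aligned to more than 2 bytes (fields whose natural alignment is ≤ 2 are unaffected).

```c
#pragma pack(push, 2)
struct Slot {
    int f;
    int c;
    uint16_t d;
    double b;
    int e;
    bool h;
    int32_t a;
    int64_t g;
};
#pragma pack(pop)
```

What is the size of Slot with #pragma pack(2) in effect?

36

f at 0 (size 4, align 2) → ends 4
c at 4 (size 4, align 2) → ends 8
d at 8 (size 2, align 2) → ends 10
b at 10 (size 8, align 2) → ends 18
e at 18 (size 4, align 2) → ends 22
h at 22 (size 1, align 1) → ends 23
pad 1 to align 2 for a
a at 24 (size 4, align 2) → ends 28
g at 28 (size 8, align 2) → ends 36
total 36 bytes, alignment 2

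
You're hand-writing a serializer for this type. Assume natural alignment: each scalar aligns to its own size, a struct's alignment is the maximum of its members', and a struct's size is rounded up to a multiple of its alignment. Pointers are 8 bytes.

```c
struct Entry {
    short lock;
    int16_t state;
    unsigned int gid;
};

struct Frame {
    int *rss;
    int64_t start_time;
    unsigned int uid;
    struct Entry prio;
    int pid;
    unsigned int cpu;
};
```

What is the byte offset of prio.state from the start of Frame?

Entry: lock at 0 (size 2, align 2) → ends 2; state at 2 (size 2, align 2) → ends 4; gid at 4 (size 4, align 4) → ends 8; total 8 bytes, alignment 4
rss at 0 (size 8, align 8) → ends 8
start_time at 8 (size 8, align 8) → ends 16
uid at 16 (size 4, align 4) → ends 20
prio at 20 (size 8, align 4) → ends 28
within Entry: state at 2
20 + 2 = 22

22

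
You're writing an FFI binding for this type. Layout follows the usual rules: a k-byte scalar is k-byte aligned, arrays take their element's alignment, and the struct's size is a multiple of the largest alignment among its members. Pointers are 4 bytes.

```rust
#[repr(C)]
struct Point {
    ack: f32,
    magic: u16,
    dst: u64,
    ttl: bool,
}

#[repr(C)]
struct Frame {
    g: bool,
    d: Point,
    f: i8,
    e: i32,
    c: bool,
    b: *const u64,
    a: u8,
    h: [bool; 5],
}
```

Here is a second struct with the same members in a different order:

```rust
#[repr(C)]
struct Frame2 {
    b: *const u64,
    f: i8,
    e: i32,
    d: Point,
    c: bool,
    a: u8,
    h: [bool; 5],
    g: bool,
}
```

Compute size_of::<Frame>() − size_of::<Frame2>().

Point: 0..4  ack  (4B, 4-aligned); 4..6  magic  (2B, 2-aligned); 6..8  -- padding (2B); 8..16  dst  (8B, 8-aligned); 16..17  ttl  (1B, 1-aligned); 17..24  -- tail padding (7B); sizeof = 24, alignof = 8
0..1  g  (1B, 1-aligned)
1..8  -- padding (7B)
8..32  d  (24B, 8-aligned)
32..33  f  (1B, 1-aligned)
33..36  -- padding (3B)
36..40  e  (4B, 4-aligned)
40..41  c  (1B, 1-aligned)
41..44  -- padding (3B)
44..48  b  (4B, 4-aligned)
48..49  a  (1B, 1-aligned)
49..54  h  (5B, 1-aligned)
54..56  -- tail padding (2B)
sizeof = 56, alignof = 8
— Frame2 —
0..4  b  (4B, 4-aligned)
4..5  f  (1B, 1-aligned)
5..8  -- padding (3B)
8..12  e  (4B, 4-aligned)
12..16  -- padding (4B)
16..40  d  (24B, 8-aligned)
40..41  c  (1B, 1-aligned)
41..42  a  (1B, 1-aligned)
42..47  h  (5B, 1-aligned)
47..48  g  (1B, 1-aligned)
sizeof = 48, alignof = 8
56 − 48 = 8

8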